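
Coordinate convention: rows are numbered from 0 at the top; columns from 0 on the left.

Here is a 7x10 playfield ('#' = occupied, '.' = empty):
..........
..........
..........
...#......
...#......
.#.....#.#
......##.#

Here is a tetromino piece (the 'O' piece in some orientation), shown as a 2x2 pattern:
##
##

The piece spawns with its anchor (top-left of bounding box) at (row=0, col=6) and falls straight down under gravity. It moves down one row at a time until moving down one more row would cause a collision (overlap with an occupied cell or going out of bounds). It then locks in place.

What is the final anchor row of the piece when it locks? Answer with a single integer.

Answer: 3

Derivation:
Spawn at (row=0, col=6). Try each row:
  row 0: fits
  row 1: fits
  row 2: fits
  row 3: fits
  row 4: blocked -> lock at row 3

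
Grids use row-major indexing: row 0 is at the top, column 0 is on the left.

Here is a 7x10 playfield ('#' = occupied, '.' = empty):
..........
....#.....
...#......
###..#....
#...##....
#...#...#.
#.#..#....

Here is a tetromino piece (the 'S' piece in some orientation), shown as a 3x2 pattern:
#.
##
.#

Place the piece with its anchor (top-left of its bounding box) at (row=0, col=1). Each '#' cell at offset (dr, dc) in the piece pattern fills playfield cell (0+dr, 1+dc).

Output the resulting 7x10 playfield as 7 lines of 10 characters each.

Answer: .#........
.##.#.....
..##......
###..#....
#...##....
#...#...#.
#.#..#....

Derivation:
Fill (0+0,1+0) = (0,1)
Fill (0+1,1+0) = (1,1)
Fill (0+1,1+1) = (1,2)
Fill (0+2,1+1) = (2,2)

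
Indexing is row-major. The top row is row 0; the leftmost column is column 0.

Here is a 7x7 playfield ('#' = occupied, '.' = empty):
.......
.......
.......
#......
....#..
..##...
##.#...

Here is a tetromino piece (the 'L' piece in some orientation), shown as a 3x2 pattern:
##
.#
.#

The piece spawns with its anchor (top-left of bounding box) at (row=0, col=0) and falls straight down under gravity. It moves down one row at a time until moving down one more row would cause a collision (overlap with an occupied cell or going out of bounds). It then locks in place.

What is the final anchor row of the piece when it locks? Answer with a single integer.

Spawn at (row=0, col=0). Try each row:
  row 0: fits
  row 1: fits
  row 2: fits
  row 3: blocked -> lock at row 2

Answer: 2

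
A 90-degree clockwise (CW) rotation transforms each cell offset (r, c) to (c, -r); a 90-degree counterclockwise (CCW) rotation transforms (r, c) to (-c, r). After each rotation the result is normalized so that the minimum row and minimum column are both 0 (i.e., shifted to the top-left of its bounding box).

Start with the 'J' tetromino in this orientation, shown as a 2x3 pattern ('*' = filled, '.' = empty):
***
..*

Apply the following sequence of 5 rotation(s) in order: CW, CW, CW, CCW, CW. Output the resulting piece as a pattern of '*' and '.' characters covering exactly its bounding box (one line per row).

Start:
***
..*
After rotation 1 (CW):
.*
.*
**
After rotation 2 (CW):
*..
***
After rotation 3 (CW):
**
*.
*.
After rotation 4 (CCW):
*..
***
After rotation 5 (CW):
**
*.
*.

Answer: **
*.
*.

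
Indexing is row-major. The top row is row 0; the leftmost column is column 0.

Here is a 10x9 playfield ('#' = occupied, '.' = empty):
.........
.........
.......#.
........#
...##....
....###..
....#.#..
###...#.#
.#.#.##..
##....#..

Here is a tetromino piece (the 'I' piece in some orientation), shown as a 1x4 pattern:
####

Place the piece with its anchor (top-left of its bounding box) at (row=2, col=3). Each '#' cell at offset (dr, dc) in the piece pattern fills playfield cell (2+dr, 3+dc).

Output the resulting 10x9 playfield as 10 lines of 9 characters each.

Fill (2+0,3+0) = (2,3)
Fill (2+0,3+1) = (2,4)
Fill (2+0,3+2) = (2,5)
Fill (2+0,3+3) = (2,6)

Answer: .........
.........
...#####.
........#
...##....
....###..
....#.#..
###...#.#
.#.#.##..
##....#..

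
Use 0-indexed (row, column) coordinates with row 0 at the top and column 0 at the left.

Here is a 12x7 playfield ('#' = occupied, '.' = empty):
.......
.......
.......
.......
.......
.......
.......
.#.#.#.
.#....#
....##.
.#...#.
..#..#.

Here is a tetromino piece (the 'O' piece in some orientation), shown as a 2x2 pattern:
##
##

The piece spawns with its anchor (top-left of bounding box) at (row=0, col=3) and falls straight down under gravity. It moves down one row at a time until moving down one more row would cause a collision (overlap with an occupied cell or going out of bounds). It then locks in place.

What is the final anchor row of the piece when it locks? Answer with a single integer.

Answer: 5

Derivation:
Spawn at (row=0, col=3). Try each row:
  row 0: fits
  row 1: fits
  row 2: fits
  row 3: fits
  row 4: fits
  row 5: fits
  row 6: blocked -> lock at row 5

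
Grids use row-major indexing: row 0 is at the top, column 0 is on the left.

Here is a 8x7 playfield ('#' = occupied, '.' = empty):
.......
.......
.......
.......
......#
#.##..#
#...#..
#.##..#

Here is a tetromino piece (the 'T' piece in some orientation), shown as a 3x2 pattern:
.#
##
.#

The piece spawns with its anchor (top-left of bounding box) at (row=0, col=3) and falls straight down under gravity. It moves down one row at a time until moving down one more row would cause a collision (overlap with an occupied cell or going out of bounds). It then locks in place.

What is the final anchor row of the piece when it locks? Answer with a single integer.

Spawn at (row=0, col=3). Try each row:
  row 0: fits
  row 1: fits
  row 2: fits
  row 3: fits
  row 4: blocked -> lock at row 3

Answer: 3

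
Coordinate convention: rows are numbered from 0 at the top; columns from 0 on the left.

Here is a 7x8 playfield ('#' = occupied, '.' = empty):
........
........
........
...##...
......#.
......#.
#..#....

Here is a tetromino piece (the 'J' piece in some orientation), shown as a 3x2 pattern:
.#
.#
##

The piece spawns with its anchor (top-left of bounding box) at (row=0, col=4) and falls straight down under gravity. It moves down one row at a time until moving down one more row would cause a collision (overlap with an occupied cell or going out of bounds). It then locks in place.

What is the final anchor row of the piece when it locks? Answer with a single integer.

Spawn at (row=0, col=4). Try each row:
  row 0: fits
  row 1: blocked -> lock at row 0

Answer: 0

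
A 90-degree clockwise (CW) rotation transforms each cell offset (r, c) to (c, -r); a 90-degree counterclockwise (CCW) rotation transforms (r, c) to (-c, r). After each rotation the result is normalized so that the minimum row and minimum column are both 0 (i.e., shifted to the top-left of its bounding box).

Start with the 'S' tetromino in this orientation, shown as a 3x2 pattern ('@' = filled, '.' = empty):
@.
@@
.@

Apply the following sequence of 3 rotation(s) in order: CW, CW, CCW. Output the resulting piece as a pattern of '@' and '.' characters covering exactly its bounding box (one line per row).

Start:
@.
@@
.@
After rotation 1 (CW):
.@@
@@.
After rotation 2 (CW):
@.
@@
.@
After rotation 3 (CCW):
.@@
@@.

Answer: .@@
@@.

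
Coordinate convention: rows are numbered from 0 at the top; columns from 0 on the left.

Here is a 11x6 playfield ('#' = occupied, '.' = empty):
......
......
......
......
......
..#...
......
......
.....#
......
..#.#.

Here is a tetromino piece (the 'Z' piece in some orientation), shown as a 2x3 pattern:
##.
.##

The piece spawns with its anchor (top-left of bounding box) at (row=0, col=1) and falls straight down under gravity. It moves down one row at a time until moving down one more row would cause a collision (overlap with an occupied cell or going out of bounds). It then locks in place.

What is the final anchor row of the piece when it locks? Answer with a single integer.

Spawn at (row=0, col=1). Try each row:
  row 0: fits
  row 1: fits
  row 2: fits
  row 3: fits
  row 4: blocked -> lock at row 3

Answer: 3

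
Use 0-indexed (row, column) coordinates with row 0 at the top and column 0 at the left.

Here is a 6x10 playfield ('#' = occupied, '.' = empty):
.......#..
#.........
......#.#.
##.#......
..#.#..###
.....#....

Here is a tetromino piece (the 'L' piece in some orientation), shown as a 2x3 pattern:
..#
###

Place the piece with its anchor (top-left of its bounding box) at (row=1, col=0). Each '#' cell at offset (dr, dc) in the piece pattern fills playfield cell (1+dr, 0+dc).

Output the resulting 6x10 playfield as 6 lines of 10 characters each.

Answer: .......#..
#.#.......
###...#.#.
##.#......
..#.#..###
.....#....

Derivation:
Fill (1+0,0+2) = (1,2)
Fill (1+1,0+0) = (2,0)
Fill (1+1,0+1) = (2,1)
Fill (1+1,0+2) = (2,2)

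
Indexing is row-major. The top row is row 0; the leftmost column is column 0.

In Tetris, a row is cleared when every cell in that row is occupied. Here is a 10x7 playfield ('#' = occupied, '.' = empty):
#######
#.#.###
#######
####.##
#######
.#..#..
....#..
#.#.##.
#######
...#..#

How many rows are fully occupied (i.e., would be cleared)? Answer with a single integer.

Answer: 4

Derivation:
Check each row:
  row 0: 0 empty cells -> FULL (clear)
  row 1: 2 empty cells -> not full
  row 2: 0 empty cells -> FULL (clear)
  row 3: 1 empty cell -> not full
  row 4: 0 empty cells -> FULL (clear)
  row 5: 5 empty cells -> not full
  row 6: 6 empty cells -> not full
  row 7: 3 empty cells -> not full
  row 8: 0 empty cells -> FULL (clear)
  row 9: 5 empty cells -> not full
Total rows cleared: 4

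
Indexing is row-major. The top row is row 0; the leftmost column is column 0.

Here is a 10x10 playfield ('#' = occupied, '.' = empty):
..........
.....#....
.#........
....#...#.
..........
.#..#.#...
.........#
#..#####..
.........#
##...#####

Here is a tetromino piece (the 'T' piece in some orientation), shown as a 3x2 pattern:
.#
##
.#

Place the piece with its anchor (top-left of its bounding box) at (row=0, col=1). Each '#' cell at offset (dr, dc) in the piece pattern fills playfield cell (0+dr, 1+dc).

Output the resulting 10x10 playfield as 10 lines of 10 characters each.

Answer: ..#.......
.##..#....
.##.......
....#...#.
..........
.#..#.#...
.........#
#..#####..
.........#
##...#####

Derivation:
Fill (0+0,1+1) = (0,2)
Fill (0+1,1+0) = (1,1)
Fill (0+1,1+1) = (1,2)
Fill (0+2,1+1) = (2,2)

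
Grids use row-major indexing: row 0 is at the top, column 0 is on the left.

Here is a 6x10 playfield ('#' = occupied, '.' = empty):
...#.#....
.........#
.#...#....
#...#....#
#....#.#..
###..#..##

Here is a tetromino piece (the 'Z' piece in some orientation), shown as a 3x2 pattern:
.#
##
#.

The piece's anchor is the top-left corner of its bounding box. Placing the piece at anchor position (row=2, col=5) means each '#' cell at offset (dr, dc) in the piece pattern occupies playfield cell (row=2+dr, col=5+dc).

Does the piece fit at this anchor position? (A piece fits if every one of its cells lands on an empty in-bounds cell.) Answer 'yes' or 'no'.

Answer: no

Derivation:
Check each piece cell at anchor (2, 5):
  offset (0,1) -> (2,6): empty -> OK
  offset (1,0) -> (3,5): empty -> OK
  offset (1,1) -> (3,6): empty -> OK
  offset (2,0) -> (4,5): occupied ('#') -> FAIL
All cells valid: no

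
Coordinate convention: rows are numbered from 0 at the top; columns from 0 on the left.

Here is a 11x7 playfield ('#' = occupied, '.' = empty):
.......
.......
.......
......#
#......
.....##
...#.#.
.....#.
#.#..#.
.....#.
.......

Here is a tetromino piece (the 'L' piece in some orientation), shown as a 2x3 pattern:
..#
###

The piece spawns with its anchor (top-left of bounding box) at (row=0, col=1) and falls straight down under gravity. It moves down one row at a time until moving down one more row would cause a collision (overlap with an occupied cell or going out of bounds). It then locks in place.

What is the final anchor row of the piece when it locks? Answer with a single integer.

Spawn at (row=0, col=1). Try each row:
  row 0: fits
  row 1: fits
  row 2: fits
  row 3: fits
  row 4: fits
  row 5: blocked -> lock at row 4

Answer: 4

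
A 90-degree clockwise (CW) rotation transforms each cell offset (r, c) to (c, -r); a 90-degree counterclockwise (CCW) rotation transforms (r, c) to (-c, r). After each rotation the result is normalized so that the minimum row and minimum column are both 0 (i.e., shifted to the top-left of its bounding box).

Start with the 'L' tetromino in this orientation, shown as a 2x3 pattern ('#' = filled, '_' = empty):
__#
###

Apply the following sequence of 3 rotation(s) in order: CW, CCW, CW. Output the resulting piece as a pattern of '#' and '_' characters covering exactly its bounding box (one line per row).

Answer: #_
#_
##

Derivation:
Start:
__#
###
After rotation 1 (CW):
#_
#_
##
After rotation 2 (CCW):
__#
###
After rotation 3 (CW):
#_
#_
##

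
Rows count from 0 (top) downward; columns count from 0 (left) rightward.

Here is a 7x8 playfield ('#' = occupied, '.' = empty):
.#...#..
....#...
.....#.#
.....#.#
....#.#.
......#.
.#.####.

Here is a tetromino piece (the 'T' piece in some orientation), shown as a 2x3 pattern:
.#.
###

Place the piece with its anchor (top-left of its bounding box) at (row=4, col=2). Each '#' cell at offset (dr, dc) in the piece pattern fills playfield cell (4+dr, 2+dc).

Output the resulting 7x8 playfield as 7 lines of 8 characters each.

Answer: .#...#..
....#...
.....#.#
.....#.#
...##.#.
..###.#.
.#.####.

Derivation:
Fill (4+0,2+1) = (4,3)
Fill (4+1,2+0) = (5,2)
Fill (4+1,2+1) = (5,3)
Fill (4+1,2+2) = (5,4)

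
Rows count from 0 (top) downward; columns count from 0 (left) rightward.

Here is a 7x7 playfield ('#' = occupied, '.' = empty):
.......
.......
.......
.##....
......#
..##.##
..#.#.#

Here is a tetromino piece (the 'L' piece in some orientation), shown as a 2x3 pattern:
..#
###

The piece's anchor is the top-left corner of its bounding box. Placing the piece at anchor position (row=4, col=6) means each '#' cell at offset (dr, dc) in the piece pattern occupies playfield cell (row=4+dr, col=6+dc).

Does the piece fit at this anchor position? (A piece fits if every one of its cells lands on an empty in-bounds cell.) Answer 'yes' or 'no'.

Check each piece cell at anchor (4, 6):
  offset (0,2) -> (4,8): out of bounds -> FAIL
  offset (1,0) -> (5,6): occupied ('#') -> FAIL
  offset (1,1) -> (5,7): out of bounds -> FAIL
  offset (1,2) -> (5,8): out of bounds -> FAIL
All cells valid: no

Answer: no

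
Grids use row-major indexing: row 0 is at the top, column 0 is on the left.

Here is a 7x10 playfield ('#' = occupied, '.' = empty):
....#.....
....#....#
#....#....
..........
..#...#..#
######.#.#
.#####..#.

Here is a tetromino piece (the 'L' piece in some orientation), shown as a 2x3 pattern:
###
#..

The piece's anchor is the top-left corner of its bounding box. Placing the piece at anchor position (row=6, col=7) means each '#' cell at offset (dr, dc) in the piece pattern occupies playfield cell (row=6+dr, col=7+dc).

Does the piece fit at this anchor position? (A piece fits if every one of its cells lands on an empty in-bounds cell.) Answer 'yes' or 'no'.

Check each piece cell at anchor (6, 7):
  offset (0,0) -> (6,7): empty -> OK
  offset (0,1) -> (6,8): occupied ('#') -> FAIL
  offset (0,2) -> (6,9): empty -> OK
  offset (1,0) -> (7,7): out of bounds -> FAIL
All cells valid: no

Answer: no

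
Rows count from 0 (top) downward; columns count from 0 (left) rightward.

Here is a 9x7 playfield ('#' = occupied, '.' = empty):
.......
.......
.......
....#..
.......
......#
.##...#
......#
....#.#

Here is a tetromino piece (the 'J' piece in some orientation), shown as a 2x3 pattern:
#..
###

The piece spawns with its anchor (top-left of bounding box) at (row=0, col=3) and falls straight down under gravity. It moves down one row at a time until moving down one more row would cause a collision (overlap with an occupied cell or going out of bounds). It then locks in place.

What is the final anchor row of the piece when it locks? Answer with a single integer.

Spawn at (row=0, col=3). Try each row:
  row 0: fits
  row 1: fits
  row 2: blocked -> lock at row 1

Answer: 1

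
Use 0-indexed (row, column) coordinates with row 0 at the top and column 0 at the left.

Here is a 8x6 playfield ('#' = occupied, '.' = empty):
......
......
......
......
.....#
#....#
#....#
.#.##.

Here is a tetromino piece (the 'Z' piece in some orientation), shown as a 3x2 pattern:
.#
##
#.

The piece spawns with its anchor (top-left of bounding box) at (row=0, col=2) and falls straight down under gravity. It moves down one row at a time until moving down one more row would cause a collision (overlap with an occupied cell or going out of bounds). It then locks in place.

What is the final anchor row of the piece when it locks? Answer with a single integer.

Answer: 5

Derivation:
Spawn at (row=0, col=2). Try each row:
  row 0: fits
  row 1: fits
  row 2: fits
  row 3: fits
  row 4: fits
  row 5: fits
  row 6: blocked -> lock at row 5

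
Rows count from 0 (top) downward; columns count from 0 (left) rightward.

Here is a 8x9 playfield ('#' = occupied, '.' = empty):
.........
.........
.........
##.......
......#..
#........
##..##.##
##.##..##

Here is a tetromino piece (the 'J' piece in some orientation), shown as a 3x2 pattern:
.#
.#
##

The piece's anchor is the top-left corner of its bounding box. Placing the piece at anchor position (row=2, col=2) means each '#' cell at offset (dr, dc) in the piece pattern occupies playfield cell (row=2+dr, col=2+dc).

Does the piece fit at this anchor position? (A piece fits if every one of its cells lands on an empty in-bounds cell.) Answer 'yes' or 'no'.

Check each piece cell at anchor (2, 2):
  offset (0,1) -> (2,3): empty -> OK
  offset (1,1) -> (3,3): empty -> OK
  offset (2,0) -> (4,2): empty -> OK
  offset (2,1) -> (4,3): empty -> OK
All cells valid: yes

Answer: yes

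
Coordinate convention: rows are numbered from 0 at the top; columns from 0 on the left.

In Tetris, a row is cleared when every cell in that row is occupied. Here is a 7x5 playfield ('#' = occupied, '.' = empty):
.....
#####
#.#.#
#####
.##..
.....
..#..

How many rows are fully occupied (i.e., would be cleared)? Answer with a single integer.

Check each row:
  row 0: 5 empty cells -> not full
  row 1: 0 empty cells -> FULL (clear)
  row 2: 2 empty cells -> not full
  row 3: 0 empty cells -> FULL (clear)
  row 4: 3 empty cells -> not full
  row 5: 5 empty cells -> not full
  row 6: 4 empty cells -> not full
Total rows cleared: 2

Answer: 2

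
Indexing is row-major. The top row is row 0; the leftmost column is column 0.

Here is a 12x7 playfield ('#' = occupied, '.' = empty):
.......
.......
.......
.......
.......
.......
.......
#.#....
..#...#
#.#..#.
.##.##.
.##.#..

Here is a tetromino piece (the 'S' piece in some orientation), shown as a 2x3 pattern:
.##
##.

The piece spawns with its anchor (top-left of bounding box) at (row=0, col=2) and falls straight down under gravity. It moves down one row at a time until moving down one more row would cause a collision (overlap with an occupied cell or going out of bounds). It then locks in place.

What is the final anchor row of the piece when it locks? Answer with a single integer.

Spawn at (row=0, col=2). Try each row:
  row 0: fits
  row 1: fits
  row 2: fits
  row 3: fits
  row 4: fits
  row 5: fits
  row 6: blocked -> lock at row 5

Answer: 5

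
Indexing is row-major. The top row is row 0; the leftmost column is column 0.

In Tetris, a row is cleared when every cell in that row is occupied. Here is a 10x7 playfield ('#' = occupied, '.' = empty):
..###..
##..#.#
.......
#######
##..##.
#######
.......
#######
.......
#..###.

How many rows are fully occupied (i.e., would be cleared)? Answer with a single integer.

Answer: 3

Derivation:
Check each row:
  row 0: 4 empty cells -> not full
  row 1: 3 empty cells -> not full
  row 2: 7 empty cells -> not full
  row 3: 0 empty cells -> FULL (clear)
  row 4: 3 empty cells -> not full
  row 5: 0 empty cells -> FULL (clear)
  row 6: 7 empty cells -> not full
  row 7: 0 empty cells -> FULL (clear)
  row 8: 7 empty cells -> not full
  row 9: 3 empty cells -> not full
Total rows cleared: 3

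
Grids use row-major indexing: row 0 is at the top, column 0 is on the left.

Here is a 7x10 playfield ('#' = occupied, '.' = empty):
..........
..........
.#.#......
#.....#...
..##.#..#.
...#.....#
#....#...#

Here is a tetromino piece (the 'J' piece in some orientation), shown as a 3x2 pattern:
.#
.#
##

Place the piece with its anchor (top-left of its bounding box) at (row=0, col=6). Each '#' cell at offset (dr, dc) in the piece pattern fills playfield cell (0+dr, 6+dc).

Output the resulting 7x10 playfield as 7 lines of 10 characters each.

Answer: .......#..
.......#..
.#.#..##..
#.....#...
..##.#..#.
...#.....#
#....#...#

Derivation:
Fill (0+0,6+1) = (0,7)
Fill (0+1,6+1) = (1,7)
Fill (0+2,6+0) = (2,6)
Fill (0+2,6+1) = (2,7)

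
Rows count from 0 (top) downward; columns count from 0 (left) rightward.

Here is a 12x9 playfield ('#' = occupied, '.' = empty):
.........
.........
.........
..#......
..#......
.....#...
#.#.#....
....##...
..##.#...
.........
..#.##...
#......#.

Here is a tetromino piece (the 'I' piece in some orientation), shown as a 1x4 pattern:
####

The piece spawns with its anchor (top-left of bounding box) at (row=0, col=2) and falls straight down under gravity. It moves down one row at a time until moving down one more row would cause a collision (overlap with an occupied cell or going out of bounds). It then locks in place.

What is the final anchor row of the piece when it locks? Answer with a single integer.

Spawn at (row=0, col=2). Try each row:
  row 0: fits
  row 1: fits
  row 2: fits
  row 3: blocked -> lock at row 2

Answer: 2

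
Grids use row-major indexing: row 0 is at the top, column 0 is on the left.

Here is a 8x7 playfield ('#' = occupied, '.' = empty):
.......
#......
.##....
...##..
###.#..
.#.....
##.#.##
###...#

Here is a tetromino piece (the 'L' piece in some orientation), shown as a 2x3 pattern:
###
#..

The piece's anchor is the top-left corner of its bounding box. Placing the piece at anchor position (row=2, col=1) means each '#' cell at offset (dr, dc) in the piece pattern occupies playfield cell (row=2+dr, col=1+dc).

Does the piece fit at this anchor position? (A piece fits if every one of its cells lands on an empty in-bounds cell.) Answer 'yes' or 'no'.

Check each piece cell at anchor (2, 1):
  offset (0,0) -> (2,1): occupied ('#') -> FAIL
  offset (0,1) -> (2,2): occupied ('#') -> FAIL
  offset (0,2) -> (2,3): empty -> OK
  offset (1,0) -> (3,1): empty -> OK
All cells valid: no

Answer: no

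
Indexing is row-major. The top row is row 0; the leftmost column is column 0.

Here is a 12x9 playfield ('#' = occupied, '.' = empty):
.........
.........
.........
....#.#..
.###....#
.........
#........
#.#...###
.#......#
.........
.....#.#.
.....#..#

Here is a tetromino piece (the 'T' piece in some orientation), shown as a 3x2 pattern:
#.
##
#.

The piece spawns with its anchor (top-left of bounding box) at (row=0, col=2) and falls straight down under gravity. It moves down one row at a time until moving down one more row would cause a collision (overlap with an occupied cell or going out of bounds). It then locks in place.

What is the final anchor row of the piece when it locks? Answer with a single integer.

Answer: 1

Derivation:
Spawn at (row=0, col=2). Try each row:
  row 0: fits
  row 1: fits
  row 2: blocked -> lock at row 1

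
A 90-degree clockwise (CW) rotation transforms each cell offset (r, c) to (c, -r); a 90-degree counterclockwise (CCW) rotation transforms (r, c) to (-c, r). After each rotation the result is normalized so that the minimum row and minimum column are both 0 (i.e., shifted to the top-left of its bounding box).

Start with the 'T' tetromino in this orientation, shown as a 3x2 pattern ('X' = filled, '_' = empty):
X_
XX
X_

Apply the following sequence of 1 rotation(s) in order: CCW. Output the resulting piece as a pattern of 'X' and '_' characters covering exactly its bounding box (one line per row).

Answer: _X_
XXX

Derivation:
Start:
X_
XX
X_
After rotation 1 (CCW):
_X_
XXX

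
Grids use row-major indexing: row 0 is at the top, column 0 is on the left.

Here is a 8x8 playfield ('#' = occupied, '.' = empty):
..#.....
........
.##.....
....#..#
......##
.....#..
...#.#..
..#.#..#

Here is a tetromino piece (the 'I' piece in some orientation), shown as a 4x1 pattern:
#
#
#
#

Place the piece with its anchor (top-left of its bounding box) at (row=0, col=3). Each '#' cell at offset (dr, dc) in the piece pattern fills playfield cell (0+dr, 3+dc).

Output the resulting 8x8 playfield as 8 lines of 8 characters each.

Fill (0+0,3+0) = (0,3)
Fill (0+1,3+0) = (1,3)
Fill (0+2,3+0) = (2,3)
Fill (0+3,3+0) = (3,3)

Answer: ..##....
...#....
.###....
...##..#
......##
.....#..
...#.#..
..#.#..#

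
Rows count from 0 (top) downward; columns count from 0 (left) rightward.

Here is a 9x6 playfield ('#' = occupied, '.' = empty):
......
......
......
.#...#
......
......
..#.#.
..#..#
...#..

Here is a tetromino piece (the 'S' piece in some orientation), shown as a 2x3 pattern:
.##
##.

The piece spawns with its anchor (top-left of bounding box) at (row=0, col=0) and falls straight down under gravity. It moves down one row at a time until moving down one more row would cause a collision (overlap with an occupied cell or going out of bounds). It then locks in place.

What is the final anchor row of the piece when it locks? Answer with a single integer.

Spawn at (row=0, col=0). Try each row:
  row 0: fits
  row 1: fits
  row 2: blocked -> lock at row 1

Answer: 1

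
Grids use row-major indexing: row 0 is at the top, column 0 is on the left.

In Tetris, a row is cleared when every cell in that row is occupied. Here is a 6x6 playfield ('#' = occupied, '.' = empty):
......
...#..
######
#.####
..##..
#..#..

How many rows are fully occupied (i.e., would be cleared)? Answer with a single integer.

Check each row:
  row 0: 6 empty cells -> not full
  row 1: 5 empty cells -> not full
  row 2: 0 empty cells -> FULL (clear)
  row 3: 1 empty cell -> not full
  row 4: 4 empty cells -> not full
  row 5: 4 empty cells -> not full
Total rows cleared: 1

Answer: 1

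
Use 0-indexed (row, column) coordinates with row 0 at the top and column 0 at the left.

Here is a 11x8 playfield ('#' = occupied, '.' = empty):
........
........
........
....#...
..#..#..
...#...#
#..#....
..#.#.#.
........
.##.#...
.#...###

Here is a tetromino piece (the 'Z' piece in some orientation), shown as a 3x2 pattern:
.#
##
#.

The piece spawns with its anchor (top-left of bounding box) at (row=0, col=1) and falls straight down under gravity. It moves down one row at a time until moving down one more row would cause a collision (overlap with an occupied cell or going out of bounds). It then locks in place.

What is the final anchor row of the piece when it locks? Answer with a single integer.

Answer: 2

Derivation:
Spawn at (row=0, col=1). Try each row:
  row 0: fits
  row 1: fits
  row 2: fits
  row 3: blocked -> lock at row 2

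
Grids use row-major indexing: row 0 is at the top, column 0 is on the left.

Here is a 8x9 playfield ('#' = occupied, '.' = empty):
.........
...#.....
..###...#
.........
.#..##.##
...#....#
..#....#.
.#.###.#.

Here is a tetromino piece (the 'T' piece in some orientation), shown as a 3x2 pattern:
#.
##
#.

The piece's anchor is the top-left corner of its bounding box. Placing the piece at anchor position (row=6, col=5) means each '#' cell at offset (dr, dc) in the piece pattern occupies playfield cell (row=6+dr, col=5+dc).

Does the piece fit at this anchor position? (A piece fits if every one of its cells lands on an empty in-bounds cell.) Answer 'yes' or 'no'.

Answer: no

Derivation:
Check each piece cell at anchor (6, 5):
  offset (0,0) -> (6,5): empty -> OK
  offset (1,0) -> (7,5): occupied ('#') -> FAIL
  offset (1,1) -> (7,6): empty -> OK
  offset (2,0) -> (8,5): out of bounds -> FAIL
All cells valid: no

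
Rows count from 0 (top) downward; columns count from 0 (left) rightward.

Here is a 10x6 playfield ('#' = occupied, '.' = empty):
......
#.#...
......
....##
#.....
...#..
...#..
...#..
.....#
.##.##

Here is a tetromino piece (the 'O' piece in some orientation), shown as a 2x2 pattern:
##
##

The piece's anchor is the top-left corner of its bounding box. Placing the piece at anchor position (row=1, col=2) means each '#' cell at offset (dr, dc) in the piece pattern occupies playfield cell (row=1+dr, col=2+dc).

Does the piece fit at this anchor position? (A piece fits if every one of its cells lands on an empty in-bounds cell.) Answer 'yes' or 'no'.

Check each piece cell at anchor (1, 2):
  offset (0,0) -> (1,2): occupied ('#') -> FAIL
  offset (0,1) -> (1,3): empty -> OK
  offset (1,0) -> (2,2): empty -> OK
  offset (1,1) -> (2,3): empty -> OK
All cells valid: no

Answer: no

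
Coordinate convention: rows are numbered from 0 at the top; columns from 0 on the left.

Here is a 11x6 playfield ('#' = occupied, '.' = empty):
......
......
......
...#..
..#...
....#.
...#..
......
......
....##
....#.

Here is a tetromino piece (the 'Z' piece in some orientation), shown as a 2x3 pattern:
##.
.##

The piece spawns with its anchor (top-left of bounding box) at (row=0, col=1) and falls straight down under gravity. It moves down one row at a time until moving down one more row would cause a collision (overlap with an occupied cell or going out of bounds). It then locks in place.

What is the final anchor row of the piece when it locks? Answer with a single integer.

Answer: 1

Derivation:
Spawn at (row=0, col=1). Try each row:
  row 0: fits
  row 1: fits
  row 2: blocked -> lock at row 1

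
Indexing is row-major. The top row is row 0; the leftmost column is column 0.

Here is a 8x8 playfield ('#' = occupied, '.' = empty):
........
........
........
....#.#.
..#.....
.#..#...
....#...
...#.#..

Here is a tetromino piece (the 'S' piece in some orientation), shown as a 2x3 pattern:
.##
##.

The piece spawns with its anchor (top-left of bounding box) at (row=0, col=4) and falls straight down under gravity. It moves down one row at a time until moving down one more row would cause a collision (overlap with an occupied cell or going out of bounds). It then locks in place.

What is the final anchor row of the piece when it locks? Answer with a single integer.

Answer: 1

Derivation:
Spawn at (row=0, col=4). Try each row:
  row 0: fits
  row 1: fits
  row 2: blocked -> lock at row 1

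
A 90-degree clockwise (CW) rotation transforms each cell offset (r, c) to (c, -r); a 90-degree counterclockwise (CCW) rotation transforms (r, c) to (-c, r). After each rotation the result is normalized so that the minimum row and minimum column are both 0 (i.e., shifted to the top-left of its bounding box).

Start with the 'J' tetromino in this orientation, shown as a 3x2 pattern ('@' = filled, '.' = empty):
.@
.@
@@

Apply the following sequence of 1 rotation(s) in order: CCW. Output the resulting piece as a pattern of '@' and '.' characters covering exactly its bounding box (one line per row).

Answer: @@@
..@

Derivation:
Start:
.@
.@
@@
After rotation 1 (CCW):
@@@
..@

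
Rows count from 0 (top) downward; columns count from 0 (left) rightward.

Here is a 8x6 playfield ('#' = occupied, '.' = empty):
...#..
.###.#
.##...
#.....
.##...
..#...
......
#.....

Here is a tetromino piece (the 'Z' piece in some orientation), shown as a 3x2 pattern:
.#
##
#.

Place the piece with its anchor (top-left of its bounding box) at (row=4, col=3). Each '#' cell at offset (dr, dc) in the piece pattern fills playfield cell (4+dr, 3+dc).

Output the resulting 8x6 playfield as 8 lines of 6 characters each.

Answer: ...#..
.###.#
.##...
#.....
.##.#.
..###.
...#..
#.....

Derivation:
Fill (4+0,3+1) = (4,4)
Fill (4+1,3+0) = (5,3)
Fill (4+1,3+1) = (5,4)
Fill (4+2,3+0) = (6,3)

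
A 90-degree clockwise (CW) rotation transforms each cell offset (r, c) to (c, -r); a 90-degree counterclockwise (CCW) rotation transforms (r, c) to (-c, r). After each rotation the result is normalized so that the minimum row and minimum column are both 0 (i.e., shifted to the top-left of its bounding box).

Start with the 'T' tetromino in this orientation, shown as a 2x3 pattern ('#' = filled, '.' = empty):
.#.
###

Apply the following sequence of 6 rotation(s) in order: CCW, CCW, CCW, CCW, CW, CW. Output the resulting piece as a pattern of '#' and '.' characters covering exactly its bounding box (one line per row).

Start:
.#.
###
After rotation 1 (CCW):
.#
##
.#
After rotation 2 (CCW):
###
.#.
After rotation 3 (CCW):
#.
##
#.
After rotation 4 (CCW):
.#.
###
After rotation 5 (CW):
#.
##
#.
After rotation 6 (CW):
###
.#.

Answer: ###
.#.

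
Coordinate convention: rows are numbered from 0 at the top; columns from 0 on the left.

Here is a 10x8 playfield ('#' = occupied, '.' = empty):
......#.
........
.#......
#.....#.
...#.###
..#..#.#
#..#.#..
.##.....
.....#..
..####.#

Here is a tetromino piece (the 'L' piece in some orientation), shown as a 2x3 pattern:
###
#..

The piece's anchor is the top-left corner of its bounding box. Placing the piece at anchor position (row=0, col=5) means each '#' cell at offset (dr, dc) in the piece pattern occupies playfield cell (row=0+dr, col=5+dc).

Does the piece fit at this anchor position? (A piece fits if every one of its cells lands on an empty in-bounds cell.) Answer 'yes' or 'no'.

Answer: no

Derivation:
Check each piece cell at anchor (0, 5):
  offset (0,0) -> (0,5): empty -> OK
  offset (0,1) -> (0,6): occupied ('#') -> FAIL
  offset (0,2) -> (0,7): empty -> OK
  offset (1,0) -> (1,5): empty -> OK
All cells valid: no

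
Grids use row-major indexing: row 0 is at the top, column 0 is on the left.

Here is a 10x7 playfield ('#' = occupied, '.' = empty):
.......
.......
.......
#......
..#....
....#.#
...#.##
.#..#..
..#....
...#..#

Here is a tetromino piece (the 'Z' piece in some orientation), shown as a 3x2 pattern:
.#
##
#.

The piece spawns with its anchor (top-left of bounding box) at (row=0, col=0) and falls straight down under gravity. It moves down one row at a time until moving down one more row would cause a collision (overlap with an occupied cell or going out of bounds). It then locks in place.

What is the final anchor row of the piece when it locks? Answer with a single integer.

Spawn at (row=0, col=0). Try each row:
  row 0: fits
  row 1: blocked -> lock at row 0

Answer: 0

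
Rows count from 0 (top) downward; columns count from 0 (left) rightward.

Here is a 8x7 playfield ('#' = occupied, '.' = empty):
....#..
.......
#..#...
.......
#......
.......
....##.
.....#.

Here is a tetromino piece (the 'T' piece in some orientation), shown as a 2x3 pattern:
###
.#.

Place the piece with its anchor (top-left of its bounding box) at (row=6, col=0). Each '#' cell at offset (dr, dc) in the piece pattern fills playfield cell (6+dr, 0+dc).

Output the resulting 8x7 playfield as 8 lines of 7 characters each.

Answer: ....#..
.......
#..#...
.......
#......
.......
###.##.
.#...#.

Derivation:
Fill (6+0,0+0) = (6,0)
Fill (6+0,0+1) = (6,1)
Fill (6+0,0+2) = (6,2)
Fill (6+1,0+1) = (7,1)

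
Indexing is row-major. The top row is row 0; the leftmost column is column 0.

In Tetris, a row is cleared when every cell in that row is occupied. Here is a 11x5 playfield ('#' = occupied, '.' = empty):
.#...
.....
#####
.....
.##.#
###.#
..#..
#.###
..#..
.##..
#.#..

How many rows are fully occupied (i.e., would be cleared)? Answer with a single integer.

Check each row:
  row 0: 4 empty cells -> not full
  row 1: 5 empty cells -> not full
  row 2: 0 empty cells -> FULL (clear)
  row 3: 5 empty cells -> not full
  row 4: 2 empty cells -> not full
  row 5: 1 empty cell -> not full
  row 6: 4 empty cells -> not full
  row 7: 1 empty cell -> not full
  row 8: 4 empty cells -> not full
  row 9: 3 empty cells -> not full
  row 10: 3 empty cells -> not full
Total rows cleared: 1

Answer: 1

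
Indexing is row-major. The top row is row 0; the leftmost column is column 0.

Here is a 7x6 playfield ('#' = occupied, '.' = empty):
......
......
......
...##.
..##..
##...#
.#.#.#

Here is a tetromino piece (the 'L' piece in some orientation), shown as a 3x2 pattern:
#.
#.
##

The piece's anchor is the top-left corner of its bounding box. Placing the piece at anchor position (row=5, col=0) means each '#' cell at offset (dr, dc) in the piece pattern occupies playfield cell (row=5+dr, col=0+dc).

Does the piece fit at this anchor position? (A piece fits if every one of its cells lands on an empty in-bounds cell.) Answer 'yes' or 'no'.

Check each piece cell at anchor (5, 0):
  offset (0,0) -> (5,0): occupied ('#') -> FAIL
  offset (1,0) -> (6,0): empty -> OK
  offset (2,0) -> (7,0): out of bounds -> FAIL
  offset (2,1) -> (7,1): out of bounds -> FAIL
All cells valid: no

Answer: no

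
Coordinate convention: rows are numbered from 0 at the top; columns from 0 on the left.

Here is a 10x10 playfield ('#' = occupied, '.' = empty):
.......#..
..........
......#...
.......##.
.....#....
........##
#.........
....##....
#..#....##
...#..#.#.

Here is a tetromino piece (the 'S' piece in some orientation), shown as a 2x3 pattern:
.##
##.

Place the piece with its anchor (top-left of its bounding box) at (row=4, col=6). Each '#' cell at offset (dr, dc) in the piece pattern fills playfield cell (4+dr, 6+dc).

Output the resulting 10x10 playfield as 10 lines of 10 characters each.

Fill (4+0,6+1) = (4,7)
Fill (4+0,6+2) = (4,8)
Fill (4+1,6+0) = (5,6)
Fill (4+1,6+1) = (5,7)

Answer: .......#..
..........
......#...
.......##.
.....#.##.
......####
#.........
....##....
#..#....##
...#..#.#.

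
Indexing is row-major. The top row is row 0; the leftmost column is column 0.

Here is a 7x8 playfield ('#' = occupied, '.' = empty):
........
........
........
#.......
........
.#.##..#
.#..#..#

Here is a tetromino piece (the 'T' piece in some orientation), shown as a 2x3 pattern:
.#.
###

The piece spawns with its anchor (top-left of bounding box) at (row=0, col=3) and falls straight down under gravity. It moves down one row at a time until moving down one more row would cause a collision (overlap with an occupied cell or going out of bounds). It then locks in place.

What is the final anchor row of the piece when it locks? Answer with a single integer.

Answer: 3

Derivation:
Spawn at (row=0, col=3). Try each row:
  row 0: fits
  row 1: fits
  row 2: fits
  row 3: fits
  row 4: blocked -> lock at row 3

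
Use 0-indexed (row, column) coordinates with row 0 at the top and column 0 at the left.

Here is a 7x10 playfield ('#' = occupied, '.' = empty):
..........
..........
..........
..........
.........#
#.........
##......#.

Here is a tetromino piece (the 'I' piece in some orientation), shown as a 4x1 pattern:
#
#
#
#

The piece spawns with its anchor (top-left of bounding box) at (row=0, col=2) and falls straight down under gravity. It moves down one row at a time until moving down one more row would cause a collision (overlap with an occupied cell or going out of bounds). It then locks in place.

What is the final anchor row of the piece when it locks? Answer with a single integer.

Answer: 3

Derivation:
Spawn at (row=0, col=2). Try each row:
  row 0: fits
  row 1: fits
  row 2: fits
  row 3: fits
  row 4: blocked -> lock at row 3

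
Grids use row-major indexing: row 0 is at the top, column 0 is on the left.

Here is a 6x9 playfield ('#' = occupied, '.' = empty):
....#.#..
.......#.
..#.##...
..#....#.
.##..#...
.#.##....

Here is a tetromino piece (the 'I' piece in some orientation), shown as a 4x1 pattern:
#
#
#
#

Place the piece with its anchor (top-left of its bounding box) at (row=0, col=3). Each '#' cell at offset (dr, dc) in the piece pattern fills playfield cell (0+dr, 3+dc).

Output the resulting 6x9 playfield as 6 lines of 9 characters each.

Fill (0+0,3+0) = (0,3)
Fill (0+1,3+0) = (1,3)
Fill (0+2,3+0) = (2,3)
Fill (0+3,3+0) = (3,3)

Answer: ...##.#..
...#...#.
..####...
..##...#.
.##..#...
.#.##....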